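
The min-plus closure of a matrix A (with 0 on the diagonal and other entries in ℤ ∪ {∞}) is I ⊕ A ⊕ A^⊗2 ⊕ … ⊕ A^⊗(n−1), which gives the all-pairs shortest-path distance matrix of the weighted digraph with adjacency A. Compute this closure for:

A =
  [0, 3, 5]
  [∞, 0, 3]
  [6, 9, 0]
Closure =
  [0, 3, 5]
  [9, 0, 3]
  [6, 9, 0]

This is the Floyd-Warshall all-pairs shortest-path computation. For each intermediate vertex k = 0, 1, …, 2, update dist[i][j] ← min(dist[i][j], dist[i][k] + dist[k][j]). The final matrix gives, for each (i, j), the minimum total weight of any directed path from i to j (possibly empty when i = j).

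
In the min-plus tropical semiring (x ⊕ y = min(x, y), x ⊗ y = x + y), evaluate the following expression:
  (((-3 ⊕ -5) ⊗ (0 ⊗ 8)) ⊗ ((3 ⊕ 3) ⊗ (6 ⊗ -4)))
(((-3 ⊕ -5) ⊗ (0 ⊗ 8)) ⊗ ((3 ⊕ 3) ⊗ (6 ⊗ -4))) = 8

Expand innermost to outermost. Recall ⊕ takes the minimum of its arguments and ⊗ takes their sum. Working out the expression (((-3 ⊕ -5) ⊗ (0 ⊗ 8)) ⊗ ((3 ⊕ 3) ⊗ (6 ⊗ -4))) gives 8.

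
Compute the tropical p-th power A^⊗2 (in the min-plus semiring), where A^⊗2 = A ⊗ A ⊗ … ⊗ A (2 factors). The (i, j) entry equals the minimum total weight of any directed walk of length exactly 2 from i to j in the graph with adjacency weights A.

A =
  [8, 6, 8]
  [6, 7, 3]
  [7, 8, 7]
A^⊗2 =
  [12, 13, 9]
  [10, 11, 10]
  [14, 13, 11]

Each entry (A^⊗2)_ij equals the minimum over all length-2 walks i = v_0 → v_1 → … → v_2 = j of Σ_t A[v_t][v_{t+1}]. For example, for (i, j) = (0, 2) we minimise over 3 possible intermediate vertex sequences; the minimum is 9, attained along the walk 0 → 1 → 2.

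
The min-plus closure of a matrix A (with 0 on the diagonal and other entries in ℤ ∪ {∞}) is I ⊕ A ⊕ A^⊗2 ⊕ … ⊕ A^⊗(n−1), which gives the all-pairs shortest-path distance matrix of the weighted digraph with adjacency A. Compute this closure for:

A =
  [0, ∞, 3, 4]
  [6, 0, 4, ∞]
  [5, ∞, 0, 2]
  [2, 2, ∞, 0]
Closure =
  [0, 6, 3, 4]
  [6, 0, 4, 6]
  [4, 4, 0, 2]
  [2, 2, 5, 0]

This is the Floyd-Warshall all-pairs shortest-path computation. For each intermediate vertex k = 0, 1, …, 3, update dist[i][j] ← min(dist[i][j], dist[i][k] + dist[k][j]). The final matrix gives, for each (i, j), the minimum total weight of any directed path from i to j (possibly empty when i = j).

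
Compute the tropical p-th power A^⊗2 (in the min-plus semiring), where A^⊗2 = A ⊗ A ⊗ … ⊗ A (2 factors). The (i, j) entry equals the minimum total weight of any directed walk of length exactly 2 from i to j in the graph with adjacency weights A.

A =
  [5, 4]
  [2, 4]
A^⊗2 =
  [6, 8]
  [6, 6]

Each entry (A^⊗2)_ij equals the minimum over all length-2 walks i = v_0 → v_1 → … → v_2 = j of Σ_t A[v_t][v_{t+1}]. For example, for (i, j) = (0, 1) we minimise over 2 possible intermediate vertex sequences; the minimum is 8, attained along the walk 0 → 1 → 1.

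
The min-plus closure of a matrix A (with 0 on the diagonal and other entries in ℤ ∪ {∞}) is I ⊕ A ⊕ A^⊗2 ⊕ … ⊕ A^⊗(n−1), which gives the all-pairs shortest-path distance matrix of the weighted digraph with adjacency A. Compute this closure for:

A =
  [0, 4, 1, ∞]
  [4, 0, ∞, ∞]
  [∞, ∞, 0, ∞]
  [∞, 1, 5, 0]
Closure =
  [0, 4, 1, ∞]
  [4, 0, 5, ∞]
  [∞, ∞, 0, ∞]
  [5, 1, 5, 0]

This is the Floyd-Warshall all-pairs shortest-path computation. For each intermediate vertex k = 0, 1, …, 3, update dist[i][j] ← min(dist[i][j], dist[i][k] + dist[k][j]). The final matrix gives, for each (i, j), the minimum total weight of any directed path from i to j (possibly empty when i = j).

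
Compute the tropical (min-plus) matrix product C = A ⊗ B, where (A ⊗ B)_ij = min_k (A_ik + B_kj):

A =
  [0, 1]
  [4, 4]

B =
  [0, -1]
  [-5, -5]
A ⊗ B =
  [-4, -4]
  [-1, -1]

Apply the min-plus product entry-by-entry:
  C[0][0] = min over k of (A[0][0] + B[0][0] = 0 + 0 = 0, A[0][1] + B[1][0] = 1 + -5 = -4) = -4 (attained at k = 1)
  C[0][1] = min over k of (A[0][0] + B[0][1] = 0 + -1 = -1, A[0][1] + B[1][1] = 1 + -5 = -4) = -4 (attained at k = 1)
  C[1][0] = min over k of (A[1][0] + B[0][0] = 4 + 0 = 4, A[1][1] + B[1][0] = 4 + -5 = -1) = -1 (attained at k = 1)
  C[1][1] = min over k of (A[1][0] + B[0][1] = 4 + -1 = 3, A[1][1] + B[1][1] = 4 + -5 = -1) = -1 (attained at k = 1)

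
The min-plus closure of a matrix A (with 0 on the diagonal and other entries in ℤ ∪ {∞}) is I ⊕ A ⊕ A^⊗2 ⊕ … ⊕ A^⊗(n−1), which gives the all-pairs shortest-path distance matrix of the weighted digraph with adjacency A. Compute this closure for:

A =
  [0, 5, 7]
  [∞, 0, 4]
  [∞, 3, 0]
Closure =
  [0, 5, 7]
  [∞, 0, 4]
  [∞, 3, 0]

This is the Floyd-Warshall all-pairs shortest-path computation. For each intermediate vertex k = 0, 1, …, 2, update dist[i][j] ← min(dist[i][j], dist[i][k] + dist[k][j]). The final matrix gives, for each (i, j), the minimum total weight of any directed path from i to j (possibly empty when i = j).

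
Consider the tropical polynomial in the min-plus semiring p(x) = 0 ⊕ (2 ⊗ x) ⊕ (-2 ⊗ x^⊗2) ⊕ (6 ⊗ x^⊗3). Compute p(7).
p(7) = 0

A tropical monomial a ⊗ x^⊗i evaluates to a + i · x. Evaluating each term at x = 7:
  Term 0 contributes 0 + 0 · 7 = 0
  Term 1 contributes 2 + 1 · 7 = 9
  Term 2 contributes -2 + 2 · 7 = 12
  Term 3 contributes 6 + 3 · 7 = 27
p(7) = ⊕ of these = min[0, 9, 12, 27] = 0.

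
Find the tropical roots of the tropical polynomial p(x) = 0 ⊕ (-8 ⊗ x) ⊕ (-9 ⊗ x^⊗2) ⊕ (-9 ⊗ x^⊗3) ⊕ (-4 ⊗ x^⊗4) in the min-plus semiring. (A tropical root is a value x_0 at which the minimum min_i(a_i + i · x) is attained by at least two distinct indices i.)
Roots: {-5, 0, 1, 8}

Each tropical root is a break point of the lower envelope of the lines y = a_i + i · x (there are 5 lines, with slopes 0, 1, ..., 4). Only the lines that attain the minimum somewhere contribute to roots; other lines are dominated. Here the surviving (envelope) indices are i = 4, i = 3, i = 2, i = 1, i = 0.
Intersections between consecutive envelope lines give the roots: for adjacent envelope indices i < j the intersection is x = (a_i − a_j) / (j − i). Reading off the sorted break points: {-5, 0, 1, 8}.
Verification: at each break x_0, at least two indices attain the minimum of min_i(a_i + i · x_0).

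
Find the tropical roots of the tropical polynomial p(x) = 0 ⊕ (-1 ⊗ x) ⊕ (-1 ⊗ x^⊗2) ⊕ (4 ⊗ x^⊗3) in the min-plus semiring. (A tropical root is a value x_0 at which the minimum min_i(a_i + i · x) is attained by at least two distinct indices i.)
Roots: {-5, 0, 1}

Each tropical root is a break point of the lower envelope of the lines y = a_i + i · x (there are 4 lines, with slopes 0, 1, ..., 3). Only the lines that attain the minimum somewhere contribute to roots; other lines are dominated. Here the surviving (envelope) indices are i = 3, i = 2, i = 1, i = 0.
Intersections between consecutive envelope lines give the roots: for adjacent envelope indices i < j the intersection is x = (a_i − a_j) / (j − i). Reading off the sorted break points: {-5, 0, 1}.
Verification: at each break x_0, at least two indices attain the minimum of min_i(a_i + i · x_0).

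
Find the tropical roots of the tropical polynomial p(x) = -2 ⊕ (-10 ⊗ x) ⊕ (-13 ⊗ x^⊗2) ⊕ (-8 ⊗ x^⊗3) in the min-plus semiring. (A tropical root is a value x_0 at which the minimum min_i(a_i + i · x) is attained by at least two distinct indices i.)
Roots: {-5, 3, 8}

Each tropical root is a break point of the lower envelope of the lines y = a_i + i · x (there are 4 lines, with slopes 0, 1, ..., 3). Only the lines that attain the minimum somewhere contribute to roots; other lines are dominated. Here the surviving (envelope) indices are i = 3, i = 2, i = 1, i = 0.
Intersections between consecutive envelope lines give the roots: for adjacent envelope indices i < j the intersection is x = (a_i − a_j) / (j − i). Reading off the sorted break points: {-5, 3, 8}.
Verification: at each break x_0, at least two indices attain the minimum of min_i(a_i + i · x_0).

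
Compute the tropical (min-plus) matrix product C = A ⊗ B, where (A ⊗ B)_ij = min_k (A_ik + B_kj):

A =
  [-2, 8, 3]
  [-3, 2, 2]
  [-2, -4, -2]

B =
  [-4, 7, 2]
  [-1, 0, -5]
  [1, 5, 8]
A ⊗ B =
  [-6, 5, 0]
  [-7, 2, -3]
  [-6, -4, -9]

Apply the min-plus product entry-by-entry:
  C[0][0] = min over k of (A[0][0] + B[0][0] = -2 + -4 = -6, A[0][1] + B[1][0] = 8 + -1 = 7, A[0][2] + B[2][0] = 3 + 1 = 4) = -6 (attained at k = 0)
  C[0][1] = min over k of (A[0][0] + B[0][1] = -2 + 7 = 5, A[0][1] + B[1][1] = 8 + 0 = 8, A[0][2] + B[2][1] = 3 + 5 = 8) = 5 (attained at k = 0)
  C[0][2] = min over k of (A[0][0] + B[0][2] = -2 + 2 = 0, A[0][1] + B[1][2] = 8 + -5 = 3, A[0][2] + B[2][2] = 3 + 8 = 11) = 0 (attained at k = 0)
  C[1][0] = min over k of (A[1][0] + B[0][0] = -3 + -4 = -7, A[1][1] + B[1][0] = 2 + -1 = 1, A[1][2] + B[2][0] = 2 + 1 = 3) = -7 (attained at k = 0)
  C[1][1] = min over k of (A[1][0] + B[0][1] = -3 + 7 = 4, A[1][1] + B[1][1] = 2 + 0 = 2, A[1][2] + B[2][1] = 2 + 5 = 7) = 2 (attained at k = 1)
  C[1][2] = min over k of (A[1][0] + B[0][2] = -3 + 2 = -1, A[1][1] + B[1][2] = 2 + -5 = -3, A[1][2] + B[2][2] = 2 + 8 = 10) = -3 (attained at k = 1)
  C[2][0] = min over k of (A[2][0] + B[0][0] = -2 + -4 = -6, A[2][1] + B[1][0] = -4 + -1 = -5, A[2][2] + B[2][0] = -2 + 1 = -1) = -6 (attained at k = 0)
  C[2][1] = min over k of (A[2][0] + B[0][1] = -2 + 7 = 5, A[2][1] + B[1][1] = -4 + 0 = -4, A[2][2] + B[2][1] = -2 + 5 = 3) = -4 (attained at k = 1)
  C[2][2] = min over k of (A[2][0] + B[0][2] = -2 + 2 = 0, A[2][1] + B[1][2] = -4 + -5 = -9, A[2][2] + B[2][2] = -2 + 8 = 6) = -9 (attained at k = 1)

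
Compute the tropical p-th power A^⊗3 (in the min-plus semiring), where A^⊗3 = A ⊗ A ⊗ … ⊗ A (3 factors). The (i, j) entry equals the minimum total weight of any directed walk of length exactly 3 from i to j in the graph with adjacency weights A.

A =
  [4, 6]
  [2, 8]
A^⊗3 =
  [12, 14]
  [10, 12]

Each entry (A^⊗3)_ij equals the minimum over all length-3 walks i = v_0 → v_1 → … → v_3 = j of Σ_t A[v_t][v_{t+1}]. For example, for (i, j) = (0, 1) we minimise over 4 possible intermediate vertex sequences; the minimum is 14, attained along the walk 0 → 0 → 0 → 1.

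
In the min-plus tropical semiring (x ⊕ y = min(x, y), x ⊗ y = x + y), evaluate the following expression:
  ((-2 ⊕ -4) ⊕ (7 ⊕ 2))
((-2 ⊕ -4) ⊕ (7 ⊕ 2)) = -4

Expand innermost to outermost. Recall ⊕ takes the minimum of its arguments and ⊗ takes their sum. Working out the expression ((-2 ⊕ -4) ⊕ (7 ⊕ 2)) gives -4.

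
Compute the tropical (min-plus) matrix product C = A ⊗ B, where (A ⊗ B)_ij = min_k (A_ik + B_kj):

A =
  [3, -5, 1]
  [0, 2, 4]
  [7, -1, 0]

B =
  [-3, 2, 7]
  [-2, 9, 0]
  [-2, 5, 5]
A ⊗ B =
  [-7, 4, -5]
  [-3, 2, 2]
  [-3, 5, -1]

Apply the min-plus product entry-by-entry:
  C[0][0] = min over k of (A[0][0] + B[0][0] = 3 + -3 = 0, A[0][1] + B[1][0] = -5 + -2 = -7, A[0][2] + B[2][0] = 1 + -2 = -1) = -7 (attained at k = 1)
  C[0][1] = min over k of (A[0][0] + B[0][1] = 3 + 2 = 5, A[0][1] + B[1][1] = -5 + 9 = 4, A[0][2] + B[2][1] = 1 + 5 = 6) = 4 (attained at k = 1)
  C[0][2] = min over k of (A[0][0] + B[0][2] = 3 + 7 = 10, A[0][1] + B[1][2] = -5 + 0 = -5, A[0][2] + B[2][2] = 1 + 5 = 6) = -5 (attained at k = 1)
  C[1][0] = min over k of (A[1][0] + B[0][0] = 0 + -3 = -3, A[1][1] + B[1][0] = 2 + -2 = 0, A[1][2] + B[2][0] = 4 + -2 = 2) = -3 (attained at k = 0)
  C[1][1] = min over k of (A[1][0] + B[0][1] = 0 + 2 = 2, A[1][1] + B[1][1] = 2 + 9 = 11, A[1][2] + B[2][1] = 4 + 5 = 9) = 2 (attained at k = 0)
  C[1][2] = min over k of (A[1][0] + B[0][2] = 0 + 7 = 7, A[1][1] + B[1][2] = 2 + 0 = 2, A[1][2] + B[2][2] = 4 + 5 = 9) = 2 (attained at k = 1)
  C[2][0] = min over k of (A[2][0] + B[0][0] = 7 + -3 = 4, A[2][1] + B[1][0] = -1 + -2 = -3, A[2][2] + B[2][0] = 0 + -2 = -2) = -3 (attained at k = 1)
  C[2][1] = min over k of (A[2][0] + B[0][1] = 7 + 2 = 9, A[2][1] + B[1][1] = -1 + 9 = 8, A[2][2] + B[2][1] = 0 + 5 = 5) = 5 (attained at k = 2)
  C[2][2] = min over k of (A[2][0] + B[0][2] = 7 + 7 = 14, A[2][1] + B[1][2] = -1 + 0 = -1, A[2][2] + B[2][2] = 0 + 5 = 5) = -1 (attained at k = 1)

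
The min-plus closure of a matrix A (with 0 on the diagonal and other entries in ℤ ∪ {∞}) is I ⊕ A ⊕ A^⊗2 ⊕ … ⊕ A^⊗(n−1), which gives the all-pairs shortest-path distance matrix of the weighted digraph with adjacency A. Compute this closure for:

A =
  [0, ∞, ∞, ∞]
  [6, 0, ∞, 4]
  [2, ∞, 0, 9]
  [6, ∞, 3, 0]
Closure =
  [0, ∞, ∞, ∞]
  [6, 0, 7, 4]
  [2, ∞, 0, 9]
  [5, ∞, 3, 0]

This is the Floyd-Warshall all-pairs shortest-path computation. For each intermediate vertex k = 0, 1, …, 3, update dist[i][j] ← min(dist[i][j], dist[i][k] + dist[k][j]). The final matrix gives, for each (i, j), the minimum total weight of any directed path from i to j (possibly empty when i = j).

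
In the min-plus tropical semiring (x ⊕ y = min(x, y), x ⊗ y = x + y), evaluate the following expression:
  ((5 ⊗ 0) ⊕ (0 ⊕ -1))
((5 ⊗ 0) ⊕ (0 ⊕ -1)) = -1

Expand innermost to outermost. Recall ⊕ takes the minimum of its arguments and ⊗ takes their sum. Working out the expression ((5 ⊗ 0) ⊕ (0 ⊕ -1)) gives -1.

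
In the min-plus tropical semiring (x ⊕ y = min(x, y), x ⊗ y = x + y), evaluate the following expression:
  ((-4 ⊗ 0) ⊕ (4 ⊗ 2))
((-4 ⊗ 0) ⊕ (4 ⊗ 2)) = -4

Expand innermost to outermost. Recall ⊕ takes the minimum of its arguments and ⊗ takes their sum. Working out the expression ((-4 ⊗ 0) ⊕ (4 ⊗ 2)) gives -4.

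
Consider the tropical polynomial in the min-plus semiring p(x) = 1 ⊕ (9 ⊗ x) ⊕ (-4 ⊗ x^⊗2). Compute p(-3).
p(-3) = -10

A tropical monomial a ⊗ x^⊗i evaluates to a + i · x. Evaluating each term at x = -3:
  Term 0 contributes 1 + 0 · -3 = 1
  Term 1 contributes 9 + 1 · -3 = 6
  Term 2 contributes -4 + 2 · -3 = -10
p(-3) = ⊕ of these = min[1, 6, -10] = -10.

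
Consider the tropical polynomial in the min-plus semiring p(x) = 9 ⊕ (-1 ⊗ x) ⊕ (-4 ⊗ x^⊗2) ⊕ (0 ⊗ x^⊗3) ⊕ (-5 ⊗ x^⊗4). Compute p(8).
p(8) = 7

A tropical monomial a ⊗ x^⊗i evaluates to a + i · x. Evaluating each term at x = 8:
  Term 0 contributes 9 + 0 · 8 = 9
  Term 1 contributes -1 + 1 · 8 = 7
  Term 2 contributes -4 + 2 · 8 = 12
  Term 3 contributes 0 + 3 · 8 = 24
  Term 4 contributes -5 + 4 · 8 = 27
p(8) = ⊕ of these = min[9, 7, 12, 24, 27] = 7.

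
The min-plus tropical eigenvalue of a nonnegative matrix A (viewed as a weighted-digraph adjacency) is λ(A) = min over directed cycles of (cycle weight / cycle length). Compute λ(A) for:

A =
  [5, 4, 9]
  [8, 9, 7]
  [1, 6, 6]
λ(A) = 4

Enumerate directed cycles and compute their means (weight / length). Sample:
  cycle 0 → 0: weight = 5, length = 1, mean = 5/1 ≈ 5.000
  cycle 1 → 1: weight = 9, length = 1, mean = 9/1 ≈ 9.000
  cycle 2 → 2: weight = 6, length = 1, mean = 6/1 ≈ 6.000
  cycle 0 → 1 → 0: weight = 12, length = 2, mean = 12/2 ≈ 6.000
  cycle 0 → 2 → 0: weight = 10, length = 2, mean = 10/2 ≈ 5.000
  cycle 1 → 0 → 1: weight = 12, length = 2, mean = 12/2 ≈ 6.000
Minimum mean = 4.000, attained e.g. along the cycle 0 → 1 → 2 → 0 with weight 12 and length 3. So λ(A) = 12/3 = 4.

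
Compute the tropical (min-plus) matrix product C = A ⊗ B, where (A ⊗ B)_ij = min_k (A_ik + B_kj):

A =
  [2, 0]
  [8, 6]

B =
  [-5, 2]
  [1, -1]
A ⊗ B =
  [-3, -1]
  [3, 5]

Apply the min-plus product entry-by-entry:
  C[0][0] = min over k of (A[0][0] + B[0][0] = 2 + -5 = -3, A[0][1] + B[1][0] = 0 + 1 = 1) = -3 (attained at k = 0)
  C[0][1] = min over k of (A[0][0] + B[0][1] = 2 + 2 = 4, A[0][1] + B[1][1] = 0 + -1 = -1) = -1 (attained at k = 1)
  C[1][0] = min over k of (A[1][0] + B[0][0] = 8 + -5 = 3, A[1][1] + B[1][0] = 6 + 1 = 7) = 3 (attained at k = 0)
  C[1][1] = min over k of (A[1][0] + B[0][1] = 8 + 2 = 10, A[1][1] + B[1][1] = 6 + -1 = 5) = 5 (attained at k = 1)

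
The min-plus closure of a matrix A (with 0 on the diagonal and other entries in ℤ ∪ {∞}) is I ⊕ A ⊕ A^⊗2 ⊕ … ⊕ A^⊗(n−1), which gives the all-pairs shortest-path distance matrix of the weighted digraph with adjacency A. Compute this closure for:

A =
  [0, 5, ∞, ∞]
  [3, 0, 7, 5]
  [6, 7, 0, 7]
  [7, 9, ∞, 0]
Closure =
  [0, 5, 12, 10]
  [3, 0, 7, 5]
  [6, 7, 0, 7]
  [7, 9, 16, 0]

This is the Floyd-Warshall all-pairs shortest-path computation. For each intermediate vertex k = 0, 1, …, 3, update dist[i][j] ← min(dist[i][j], dist[i][k] + dist[k][j]). The final matrix gives, for each (i, j), the minimum total weight of any directed path from i to j (possibly empty when i = j).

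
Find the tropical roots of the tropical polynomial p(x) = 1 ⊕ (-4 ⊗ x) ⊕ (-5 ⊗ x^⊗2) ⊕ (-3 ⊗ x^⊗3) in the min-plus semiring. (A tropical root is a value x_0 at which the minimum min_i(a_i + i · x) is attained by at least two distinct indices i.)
Roots: {-2, 1, 5}

Each tropical root is a break point of the lower envelope of the lines y = a_i + i · x (there are 4 lines, with slopes 0, 1, ..., 3). Only the lines that attain the minimum somewhere contribute to roots; other lines are dominated. Here the surviving (envelope) indices are i = 3, i = 2, i = 1, i = 0.
Intersections between consecutive envelope lines give the roots: for adjacent envelope indices i < j the intersection is x = (a_i − a_j) / (j − i). Reading off the sorted break points: {-2, 1, 5}.
Verification: at each break x_0, at least two indices attain the minimum of min_i(a_i + i · x_0).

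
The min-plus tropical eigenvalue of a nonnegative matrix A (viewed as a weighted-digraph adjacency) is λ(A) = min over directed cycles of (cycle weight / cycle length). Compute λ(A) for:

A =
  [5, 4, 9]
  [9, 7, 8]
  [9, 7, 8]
λ(A) = 5

Enumerate directed cycles and compute their means (weight / length). Sample:
  cycle 0 → 0: weight = 5, length = 1, mean = 5/1 ≈ 5.000
  cycle 1 → 1: weight = 7, length = 1, mean = 7/1 ≈ 7.000
  cycle 2 → 2: weight = 8, length = 1, mean = 8/1 ≈ 8.000
  cycle 0 → 1 → 0: weight = 13, length = 2, mean = 13/2 ≈ 6.500
  cycle 0 → 2 → 0: weight = 18, length = 2, mean = 18/2 ≈ 9.000
  cycle 1 → 0 → 1: weight = 13, length = 2, mean = 13/2 ≈ 6.500
Minimum mean = 5.000, attained e.g. along the cycle 0 → 0 with weight 5 and length 1. So λ(A) = 5/1 = 5.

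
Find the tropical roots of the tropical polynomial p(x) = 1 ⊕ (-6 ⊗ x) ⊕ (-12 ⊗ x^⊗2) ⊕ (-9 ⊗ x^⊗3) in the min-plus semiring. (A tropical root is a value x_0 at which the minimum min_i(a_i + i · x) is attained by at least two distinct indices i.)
Roots: {-3, 6, 7}

Each tropical root is a break point of the lower envelope of the lines y = a_i + i · x (there are 4 lines, with slopes 0, 1, ..., 3). Only the lines that attain the minimum somewhere contribute to roots; other lines are dominated. Here the surviving (envelope) indices are i = 3, i = 2, i = 1, i = 0.
Intersections between consecutive envelope lines give the roots: for adjacent envelope indices i < j the intersection is x = (a_i − a_j) / (j − i). Reading off the sorted break points: {-3, 6, 7}.
Verification: at each break x_0, at least two indices attain the minimum of min_i(a_i + i · x_0).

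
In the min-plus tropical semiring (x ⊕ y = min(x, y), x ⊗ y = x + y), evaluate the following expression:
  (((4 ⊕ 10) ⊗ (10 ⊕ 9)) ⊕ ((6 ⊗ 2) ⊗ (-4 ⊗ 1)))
(((4 ⊕ 10) ⊗ (10 ⊕ 9)) ⊕ ((6 ⊗ 2) ⊗ (-4 ⊗ 1))) = 5

Expand innermost to outermost. Recall ⊕ takes the minimum of its arguments and ⊗ takes their sum. Working out the expression (((4 ⊕ 10) ⊗ (10 ⊕ 9)) ⊕ ((6 ⊗ 2) ⊗ (-4 ⊗ 1))) gives 5.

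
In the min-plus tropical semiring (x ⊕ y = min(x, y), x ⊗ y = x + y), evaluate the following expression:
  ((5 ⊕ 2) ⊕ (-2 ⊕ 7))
((5 ⊕ 2) ⊕ (-2 ⊕ 7)) = -2

Expand innermost to outermost. Recall ⊕ takes the minimum of its arguments and ⊗ takes their sum. Working out the expression ((5 ⊕ 2) ⊕ (-2 ⊕ 7)) gives -2.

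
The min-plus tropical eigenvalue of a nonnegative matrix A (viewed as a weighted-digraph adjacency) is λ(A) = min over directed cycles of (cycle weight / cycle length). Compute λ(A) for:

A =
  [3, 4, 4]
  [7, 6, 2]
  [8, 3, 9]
λ(A) = 5/2

Enumerate directed cycles and compute their means (weight / length). Sample:
  cycle 0 → 0: weight = 3, length = 1, mean = 3/1 ≈ 3.000
  cycle 1 → 1: weight = 6, length = 1, mean = 6/1 ≈ 6.000
  cycle 2 → 2: weight = 9, length = 1, mean = 9/1 ≈ 9.000
  cycle 0 → 1 → 0: weight = 11, length = 2, mean = 11/2 ≈ 5.500
  cycle 0 → 2 → 0: weight = 12, length = 2, mean = 12/2 ≈ 6.000
  cycle 1 → 0 → 1: weight = 11, length = 2, mean = 11/2 ≈ 5.500
Minimum mean = 2.500, attained e.g. along the cycle 1 → 2 → 1 with weight 5 and length 2. So λ(A) = 5/2 = 5/2.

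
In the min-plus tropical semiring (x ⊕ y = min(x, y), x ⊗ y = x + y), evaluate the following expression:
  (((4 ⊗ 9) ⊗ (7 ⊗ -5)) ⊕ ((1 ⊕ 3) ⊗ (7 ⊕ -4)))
(((4 ⊗ 9) ⊗ (7 ⊗ -5)) ⊕ ((1 ⊕ 3) ⊗ (7 ⊕ -4))) = -3

Expand innermost to outermost. Recall ⊕ takes the minimum of its arguments and ⊗ takes their sum. Working out the expression (((4 ⊗ 9) ⊗ (7 ⊗ -5)) ⊕ ((1 ⊕ 3) ⊗ (7 ⊕ -4))) gives -3.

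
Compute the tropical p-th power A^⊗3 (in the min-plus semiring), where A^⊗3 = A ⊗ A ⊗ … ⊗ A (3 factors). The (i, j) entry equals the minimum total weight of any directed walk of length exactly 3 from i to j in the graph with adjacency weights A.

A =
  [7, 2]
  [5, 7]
A^⊗3 =
  [14, 9]
  [12, 14]

Each entry (A^⊗3)_ij equals the minimum over all length-3 walks i = v_0 → v_1 → … → v_3 = j of Σ_t A[v_t][v_{t+1}]. For example, for (i, j) = (0, 1) we minimise over 4 possible intermediate vertex sequences; the minimum is 9, attained along the walk 0 → 1 → 0 → 1.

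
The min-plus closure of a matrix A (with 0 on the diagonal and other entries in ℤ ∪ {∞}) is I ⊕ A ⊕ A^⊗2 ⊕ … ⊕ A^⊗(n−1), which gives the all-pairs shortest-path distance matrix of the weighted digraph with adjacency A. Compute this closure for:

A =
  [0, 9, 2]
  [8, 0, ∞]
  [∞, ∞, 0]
Closure =
  [0, 9, 2]
  [8, 0, 10]
  [∞, ∞, 0]

This is the Floyd-Warshall all-pairs shortest-path computation. For each intermediate vertex k = 0, 1, …, 2, update dist[i][j] ← min(dist[i][j], dist[i][k] + dist[k][j]). The final matrix gives, for each (i, j), the minimum total weight of any directed path from i to j (possibly empty when i = j).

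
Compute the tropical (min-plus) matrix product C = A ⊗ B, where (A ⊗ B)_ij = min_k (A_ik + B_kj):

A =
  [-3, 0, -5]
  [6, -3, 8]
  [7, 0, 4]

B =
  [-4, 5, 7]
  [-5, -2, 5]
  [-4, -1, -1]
A ⊗ B =
  [-9, -6, -6]
  [-8, -5, 2]
  [-5, -2, 3]

Apply the min-plus product entry-by-entry:
  C[0][0] = min over k of (A[0][0] + B[0][0] = -3 + -4 = -7, A[0][1] + B[1][0] = 0 + -5 = -5, A[0][2] + B[2][0] = -5 + -4 = -9) = -9 (attained at k = 2)
  C[0][1] = min over k of (A[0][0] + B[0][1] = -3 + 5 = 2, A[0][1] + B[1][1] = 0 + -2 = -2, A[0][2] + B[2][1] = -5 + -1 = -6) = -6 (attained at k = 2)
  C[0][2] = min over k of (A[0][0] + B[0][2] = -3 + 7 = 4, A[0][1] + B[1][2] = 0 + 5 = 5, A[0][2] + B[2][2] = -5 + -1 = -6) = -6 (attained at k = 2)
  C[1][0] = min over k of (A[1][0] + B[0][0] = 6 + -4 = 2, A[1][1] + B[1][0] = -3 + -5 = -8, A[1][2] + B[2][0] = 8 + -4 = 4) = -8 (attained at k = 1)
  C[1][1] = min over k of (A[1][0] + B[0][1] = 6 + 5 = 11, A[1][1] + B[1][1] = -3 + -2 = -5, A[1][2] + B[2][1] = 8 + -1 = 7) = -5 (attained at k = 1)
  C[1][2] = min over k of (A[1][0] + B[0][2] = 6 + 7 = 13, A[1][1] + B[1][2] = -3 + 5 = 2, A[1][2] + B[2][2] = 8 + -1 = 7) = 2 (attained at k = 1)
  C[2][0] = min over k of (A[2][0] + B[0][0] = 7 + -4 = 3, A[2][1] + B[1][0] = 0 + -5 = -5, A[2][2] + B[2][0] = 4 + -4 = 0) = -5 (attained at k = 1)
  C[2][1] = min over k of (A[2][0] + B[0][1] = 7 + 5 = 12, A[2][1] + B[1][1] = 0 + -2 = -2, A[2][2] + B[2][1] = 4 + -1 = 3) = -2 (attained at k = 1)
  C[2][2] = min over k of (A[2][0] + B[0][2] = 7 + 7 = 14, A[2][1] + B[1][2] = 0 + 5 = 5, A[2][2] + B[2][2] = 4 + -1 = 3) = 3 (attained at k = 2)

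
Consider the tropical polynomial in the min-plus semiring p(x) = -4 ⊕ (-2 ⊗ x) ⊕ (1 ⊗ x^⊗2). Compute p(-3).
p(-3) = -5

A tropical monomial a ⊗ x^⊗i evaluates to a + i · x. Evaluating each term at x = -3:
  Term 0 contributes -4 + 0 · -3 = -4
  Term 1 contributes -2 + 1 · -3 = -5
  Term 2 contributes 1 + 2 · -3 = -5
p(-3) = ⊕ of these = min[-4, -5, -5] = -5.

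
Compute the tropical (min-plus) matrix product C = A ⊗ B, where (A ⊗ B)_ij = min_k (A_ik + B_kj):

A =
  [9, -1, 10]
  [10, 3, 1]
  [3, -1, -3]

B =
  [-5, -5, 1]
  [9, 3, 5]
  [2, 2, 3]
A ⊗ B =
  [4, 2, 4]
  [3, 3, 4]
  [-2, -2, 0]

Apply the min-plus product entry-by-entry:
  C[0][0] = min over k of (A[0][0] + B[0][0] = 9 + -5 = 4, A[0][1] + B[1][0] = -1 + 9 = 8, A[0][2] + B[2][0] = 10 + 2 = 12) = 4 (attained at k = 0)
  C[0][1] = min over k of (A[0][0] + B[0][1] = 9 + -5 = 4, A[0][1] + B[1][1] = -1 + 3 = 2, A[0][2] + B[2][1] = 10 + 2 = 12) = 2 (attained at k = 1)
  C[0][2] = min over k of (A[0][0] + B[0][2] = 9 + 1 = 10, A[0][1] + B[1][2] = -1 + 5 = 4, A[0][2] + B[2][2] = 10 + 3 = 13) = 4 (attained at k = 1)
  C[1][0] = min over k of (A[1][0] + B[0][0] = 10 + -5 = 5, A[1][1] + B[1][0] = 3 + 9 = 12, A[1][2] + B[2][0] = 1 + 2 = 3) = 3 (attained at k = 2)
  C[1][1] = min over k of (A[1][0] + B[0][1] = 10 + -5 = 5, A[1][1] + B[1][1] = 3 + 3 = 6, A[1][2] + B[2][1] = 1 + 2 = 3) = 3 (attained at k = 2)
  C[1][2] = min over k of (A[1][0] + B[0][2] = 10 + 1 = 11, A[1][1] + B[1][2] = 3 + 5 = 8, A[1][2] + B[2][2] = 1 + 3 = 4) = 4 (attained at k = 2)
  C[2][0] = min over k of (A[2][0] + B[0][0] = 3 + -5 = -2, A[2][1] + B[1][0] = -1 + 9 = 8, A[2][2] + B[2][0] = -3 + 2 = -1) = -2 (attained at k = 0)
  C[2][1] = min over k of (A[2][0] + B[0][1] = 3 + -5 = -2, A[2][1] + B[1][1] = -1 + 3 = 2, A[2][2] + B[2][1] = -3 + 2 = -1) = -2 (attained at k = 0)
  C[2][2] = min over k of (A[2][0] + B[0][2] = 3 + 1 = 4, A[2][1] + B[1][2] = -1 + 5 = 4, A[2][2] + B[2][2] = -3 + 3 = 0) = 0 (attained at k = 2)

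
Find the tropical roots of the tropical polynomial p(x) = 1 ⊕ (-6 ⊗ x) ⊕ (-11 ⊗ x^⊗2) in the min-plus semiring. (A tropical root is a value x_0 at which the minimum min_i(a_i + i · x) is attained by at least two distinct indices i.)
Roots: {5, 7}

Each tropical root is a break point of the lower envelope of the lines y = a_i + i · x (there are 3 lines, with slopes 0, 1, ..., 2). Only the lines that attain the minimum somewhere contribute to roots; other lines are dominated. Here the surviving (envelope) indices are i = 2, i = 1, i = 0.
Intersections between consecutive envelope lines give the roots: for adjacent envelope indices i < j the intersection is x = (a_i − a_j) / (j − i). Reading off the sorted break points: {5, 7}.
Verification: at each break x_0, at least two indices attain the minimum of min_i(a_i + i · x_0).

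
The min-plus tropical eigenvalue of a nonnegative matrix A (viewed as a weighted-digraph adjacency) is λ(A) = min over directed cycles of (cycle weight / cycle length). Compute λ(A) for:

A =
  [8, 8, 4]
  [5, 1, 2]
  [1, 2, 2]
λ(A) = 1

Enumerate directed cycles and compute their means (weight / length). Sample:
  cycle 0 → 0: weight = 8, length = 1, mean = 8/1 ≈ 8.000
  cycle 1 → 1: weight = 1, length = 1, mean = 1/1 ≈ 1.000
  cycle 2 → 2: weight = 2, length = 1, mean = 2/1 ≈ 2.000
  cycle 0 → 1 → 0: weight = 13, length = 2, mean = 13/2 ≈ 6.500
  cycle 0 → 2 → 0: weight = 5, length = 2, mean = 5/2 ≈ 2.500
  cycle 1 → 0 → 1: weight = 13, length = 2, mean = 13/2 ≈ 6.500
Minimum mean = 1.000, attained e.g. along the cycle 1 → 1 with weight 1 and length 1. So λ(A) = 1/1 = 1.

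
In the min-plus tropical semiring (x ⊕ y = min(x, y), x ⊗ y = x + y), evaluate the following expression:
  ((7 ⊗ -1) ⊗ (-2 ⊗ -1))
((7 ⊗ -1) ⊗ (-2 ⊗ -1)) = 3

Expand innermost to outermost. Recall ⊕ takes the minimum of its arguments and ⊗ takes their sum. Working out the expression ((7 ⊗ -1) ⊗ (-2 ⊗ -1)) gives 3.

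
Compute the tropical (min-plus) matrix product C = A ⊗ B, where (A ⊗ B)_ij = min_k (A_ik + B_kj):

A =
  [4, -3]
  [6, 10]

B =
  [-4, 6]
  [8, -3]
A ⊗ B =
  [0, -6]
  [2, 7]

Apply the min-plus product entry-by-entry:
  C[0][0] = min over k of (A[0][0] + B[0][0] = 4 + -4 = 0, A[0][1] + B[1][0] = -3 + 8 = 5) = 0 (attained at k = 0)
  C[0][1] = min over k of (A[0][0] + B[0][1] = 4 + 6 = 10, A[0][1] + B[1][1] = -3 + -3 = -6) = -6 (attained at k = 1)
  C[1][0] = min over k of (A[1][0] + B[0][0] = 6 + -4 = 2, A[1][1] + B[1][0] = 10 + 8 = 18) = 2 (attained at k = 0)
  C[1][1] = min over k of (A[1][0] + B[0][1] = 6 + 6 = 12, A[1][1] + B[1][1] = 10 + -3 = 7) = 7 (attained at k = 1)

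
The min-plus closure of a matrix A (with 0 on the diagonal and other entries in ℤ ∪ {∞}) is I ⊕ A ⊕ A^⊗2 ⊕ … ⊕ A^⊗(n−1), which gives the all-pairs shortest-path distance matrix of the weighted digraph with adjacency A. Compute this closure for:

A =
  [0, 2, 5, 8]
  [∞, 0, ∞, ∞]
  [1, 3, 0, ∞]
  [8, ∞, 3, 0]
Closure =
  [0, 2, 5, 8]
  [∞, 0, ∞, ∞]
  [1, 3, 0, 9]
  [4, 6, 3, 0]

This is the Floyd-Warshall all-pairs shortest-path computation. For each intermediate vertex k = 0, 1, …, 3, update dist[i][j] ← min(dist[i][j], dist[i][k] + dist[k][j]). The final matrix gives, for each (i, j), the minimum total weight of any directed path from i to j (possibly empty when i = j).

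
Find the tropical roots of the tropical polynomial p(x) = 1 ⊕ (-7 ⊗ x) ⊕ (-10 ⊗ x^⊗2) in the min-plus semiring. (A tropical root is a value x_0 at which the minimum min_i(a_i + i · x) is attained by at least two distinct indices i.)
Roots: {3, 8}

Each tropical root is a break point of the lower envelope of the lines y = a_i + i · x (there are 3 lines, with slopes 0, 1, ..., 2). Only the lines that attain the minimum somewhere contribute to roots; other lines are dominated. Here the surviving (envelope) indices are i = 2, i = 1, i = 0.
Intersections between consecutive envelope lines give the roots: for adjacent envelope indices i < j the intersection is x = (a_i − a_j) / (j − i). Reading off the sorted break points: {3, 8}.
Verification: at each break x_0, at least two indices attain the minimum of min_i(a_i + i · x_0).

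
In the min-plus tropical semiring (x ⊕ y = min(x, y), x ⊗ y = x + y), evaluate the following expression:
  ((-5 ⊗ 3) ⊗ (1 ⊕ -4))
((-5 ⊗ 3) ⊗ (1 ⊕ -4)) = -6

Expand innermost to outermost. Recall ⊕ takes the minimum of its arguments and ⊗ takes their sum. Working out the expression ((-5 ⊗ 3) ⊗ (1 ⊕ -4)) gives -6.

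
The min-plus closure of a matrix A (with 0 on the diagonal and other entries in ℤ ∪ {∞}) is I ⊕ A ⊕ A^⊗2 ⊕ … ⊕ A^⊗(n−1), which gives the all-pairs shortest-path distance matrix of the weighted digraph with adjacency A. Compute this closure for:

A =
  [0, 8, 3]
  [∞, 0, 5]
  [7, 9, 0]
Closure =
  [0, 8, 3]
  [12, 0, 5]
  [7, 9, 0]

This is the Floyd-Warshall all-pairs shortest-path computation. For each intermediate vertex k = 0, 1, …, 2, update dist[i][j] ← min(dist[i][j], dist[i][k] + dist[k][j]). The final matrix gives, for each (i, j), the minimum total weight of any directed path from i to j (possibly empty when i = j).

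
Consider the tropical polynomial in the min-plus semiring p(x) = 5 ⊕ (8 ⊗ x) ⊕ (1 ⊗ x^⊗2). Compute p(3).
p(3) = 5

A tropical monomial a ⊗ x^⊗i evaluates to a + i · x. Evaluating each term at x = 3:
  Term 0 contributes 5 + 0 · 3 = 5
  Term 1 contributes 8 + 1 · 3 = 11
  Term 2 contributes 1 + 2 · 3 = 7
p(3) = ⊕ of these = min[5, 11, 7] = 5.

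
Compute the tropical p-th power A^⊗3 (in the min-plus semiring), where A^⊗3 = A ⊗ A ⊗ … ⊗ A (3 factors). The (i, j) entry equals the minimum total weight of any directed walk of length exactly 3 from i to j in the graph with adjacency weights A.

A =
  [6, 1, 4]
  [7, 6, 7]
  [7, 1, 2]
A^⊗3 =
  [12, 7, 8]
  [15, 10, 11]
  [10, 5, 6]

Each entry (A^⊗3)_ij equals the minimum over all length-3 walks i = v_0 → v_1 → … → v_3 = j of Σ_t A[v_t][v_{t+1}]. For example, for (i, j) = (0, 2) we minimise over 9 possible intermediate vertex sequences; the minimum is 8, attained along the walk 0 → 2 → 2 → 2.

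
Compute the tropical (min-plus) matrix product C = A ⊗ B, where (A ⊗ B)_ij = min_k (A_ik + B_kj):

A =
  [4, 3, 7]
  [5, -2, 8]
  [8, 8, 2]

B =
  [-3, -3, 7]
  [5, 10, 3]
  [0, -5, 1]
A ⊗ B =
  [1, 1, 6]
  [2, 2, 1]
  [2, -3, 3]

Apply the min-plus product entry-by-entry:
  C[0][0] = min over k of (A[0][0] + B[0][0] = 4 + -3 = 1, A[0][1] + B[1][0] = 3 + 5 = 8, A[0][2] + B[2][0] = 7 + 0 = 7) = 1 (attained at k = 0)
  C[0][1] = min over k of (A[0][0] + B[0][1] = 4 + -3 = 1, A[0][1] + B[1][1] = 3 + 10 = 13, A[0][2] + B[2][1] = 7 + -5 = 2) = 1 (attained at k = 0)
  C[0][2] = min over k of (A[0][0] + B[0][2] = 4 + 7 = 11, A[0][1] + B[1][2] = 3 + 3 = 6, A[0][2] + B[2][2] = 7 + 1 = 8) = 6 (attained at k = 1)
  C[1][0] = min over k of (A[1][0] + B[0][0] = 5 + -3 = 2, A[1][1] + B[1][0] = -2 + 5 = 3, A[1][2] + B[2][0] = 8 + 0 = 8) = 2 (attained at k = 0)
  C[1][1] = min over k of (A[1][0] + B[0][1] = 5 + -3 = 2, A[1][1] + B[1][1] = -2 + 10 = 8, A[1][2] + B[2][1] = 8 + -5 = 3) = 2 (attained at k = 0)
  C[1][2] = min over k of (A[1][0] + B[0][2] = 5 + 7 = 12, A[1][1] + B[1][2] = -2 + 3 = 1, A[1][2] + B[2][2] = 8 + 1 = 9) = 1 (attained at k = 1)
  C[2][0] = min over k of (A[2][0] + B[0][0] = 8 + -3 = 5, A[2][1] + B[1][0] = 8 + 5 = 13, A[2][2] + B[2][0] = 2 + 0 = 2) = 2 (attained at k = 2)
  C[2][1] = min over k of (A[2][0] + B[0][1] = 8 + -3 = 5, A[2][1] + B[1][1] = 8 + 10 = 18, A[2][2] + B[2][1] = 2 + -5 = -3) = -3 (attained at k = 2)
  C[2][2] = min over k of (A[2][0] + B[0][2] = 8 + 7 = 15, A[2][1] + B[1][2] = 8 + 3 = 11, A[2][2] + B[2][2] = 2 + 1 = 3) = 3 (attained at k = 2)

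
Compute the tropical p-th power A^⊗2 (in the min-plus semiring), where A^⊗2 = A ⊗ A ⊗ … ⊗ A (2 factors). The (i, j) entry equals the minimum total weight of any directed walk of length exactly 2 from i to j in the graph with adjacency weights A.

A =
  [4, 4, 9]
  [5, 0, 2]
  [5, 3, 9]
A^⊗2 =
  [8, 4, 6]
  [5, 0, 2]
  [8, 3, 5]

Each entry (A^⊗2)_ij equals the minimum over all length-2 walks i = v_0 → v_1 → … → v_2 = j of Σ_t A[v_t][v_{t+1}]. For example, for (i, j) = (0, 2) we minimise over 3 possible intermediate vertex sequences; the minimum is 6, attained along the walk 0 → 1 → 2.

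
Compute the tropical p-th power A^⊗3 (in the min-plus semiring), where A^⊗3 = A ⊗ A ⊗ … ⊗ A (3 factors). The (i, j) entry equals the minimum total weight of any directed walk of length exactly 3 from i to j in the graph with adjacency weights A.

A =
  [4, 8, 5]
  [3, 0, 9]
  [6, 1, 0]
A^⊗3 =
  [9, 6, 5]
  [3, 0, 8]
  [4, 1, 0]

Each entry (A^⊗3)_ij equals the minimum over all length-3 walks i = v_0 → v_1 → … → v_3 = j of Σ_t A[v_t][v_{t+1}]. For example, for (i, j) = (0, 2) we minimise over 9 possible intermediate vertex sequences; the minimum is 5, attained along the walk 0 → 2 → 2 → 2.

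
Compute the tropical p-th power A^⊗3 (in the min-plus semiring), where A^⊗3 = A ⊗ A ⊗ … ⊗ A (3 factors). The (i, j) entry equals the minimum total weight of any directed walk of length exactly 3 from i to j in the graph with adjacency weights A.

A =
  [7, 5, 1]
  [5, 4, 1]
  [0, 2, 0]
A^⊗3 =
  [1, 3, 1]
  [1, 3, 1]
  [0, 2, 0]

Each entry (A^⊗3)_ij equals the minimum over all length-3 walks i = v_0 → v_1 → … → v_3 = j of Σ_t A[v_t][v_{t+1}]. For example, for (i, j) = (0, 2) we minimise over 9 possible intermediate vertex sequences; the minimum is 1, attained along the walk 0 → 2 → 2 → 2.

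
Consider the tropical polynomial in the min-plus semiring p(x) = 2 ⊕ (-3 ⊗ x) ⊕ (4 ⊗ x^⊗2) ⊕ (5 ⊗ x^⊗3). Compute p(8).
p(8) = 2

A tropical monomial a ⊗ x^⊗i evaluates to a + i · x. Evaluating each term at x = 8:
  Term 0 contributes 2 + 0 · 8 = 2
  Term 1 contributes -3 + 1 · 8 = 5
  Term 2 contributes 4 + 2 · 8 = 20
  Term 3 contributes 5 + 3 · 8 = 29
p(8) = ⊕ of these = min[2, 5, 20, 29] = 2.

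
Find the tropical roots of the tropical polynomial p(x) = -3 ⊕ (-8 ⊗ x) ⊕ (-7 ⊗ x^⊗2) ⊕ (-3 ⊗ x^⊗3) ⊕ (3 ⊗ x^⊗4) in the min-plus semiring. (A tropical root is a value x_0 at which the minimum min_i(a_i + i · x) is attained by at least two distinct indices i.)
Roots: {-6, -4, -1, 5}

Each tropical root is a break point of the lower envelope of the lines y = a_i + i · x (there are 5 lines, with slopes 0, 1, ..., 4). Only the lines that attain the minimum somewhere contribute to roots; other lines are dominated. Here the surviving (envelope) indices are i = 4, i = 3, i = 2, i = 1, i = 0.
Intersections between consecutive envelope lines give the roots: for adjacent envelope indices i < j the intersection is x = (a_i − a_j) / (j − i). Reading off the sorted break points: {-6, -4, -1, 5}.
Verification: at each break x_0, at least two indices attain the minimum of min_i(a_i + i · x_0).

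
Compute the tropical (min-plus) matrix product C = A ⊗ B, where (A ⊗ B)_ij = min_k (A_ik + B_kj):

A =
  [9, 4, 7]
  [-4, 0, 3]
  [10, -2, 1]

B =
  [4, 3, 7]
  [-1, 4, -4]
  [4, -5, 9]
A ⊗ B =
  [3, 2, 0]
  [-1, -2, -4]
  [-3, -4, -6]

Apply the min-plus product entry-by-entry:
  C[0][0] = min over k of (A[0][0] + B[0][0] = 9 + 4 = 13, A[0][1] + B[1][0] = 4 + -1 = 3, A[0][2] + B[2][0] = 7 + 4 = 11) = 3 (attained at k = 1)
  C[0][1] = min over k of (A[0][0] + B[0][1] = 9 + 3 = 12, A[0][1] + B[1][1] = 4 + 4 = 8, A[0][2] + B[2][1] = 7 + -5 = 2) = 2 (attained at k = 2)
  C[0][2] = min over k of (A[0][0] + B[0][2] = 9 + 7 = 16, A[0][1] + B[1][2] = 4 + -4 = 0, A[0][2] + B[2][2] = 7 + 9 = 16) = 0 (attained at k = 1)
  C[1][0] = min over k of (A[1][0] + B[0][0] = -4 + 4 = 0, A[1][1] + B[1][0] = 0 + -1 = -1, A[1][2] + B[2][0] = 3 + 4 = 7) = -1 (attained at k = 1)
  C[1][1] = min over k of (A[1][0] + B[0][1] = -4 + 3 = -1, A[1][1] + B[1][1] = 0 + 4 = 4, A[1][2] + B[2][1] = 3 + -5 = -2) = -2 (attained at k = 2)
  C[1][2] = min over k of (A[1][0] + B[0][2] = -4 + 7 = 3, A[1][1] + B[1][2] = 0 + -4 = -4, A[1][2] + B[2][2] = 3 + 9 = 12) = -4 (attained at k = 1)
  C[2][0] = min over k of (A[2][0] + B[0][0] = 10 + 4 = 14, A[2][1] + B[1][0] = -2 + -1 = -3, A[2][2] + B[2][0] = 1 + 4 = 5) = -3 (attained at k = 1)
  C[2][1] = min over k of (A[2][0] + B[0][1] = 10 + 3 = 13, A[2][1] + B[1][1] = -2 + 4 = 2, A[2][2] + B[2][1] = 1 + -5 = -4) = -4 (attained at k = 2)
  C[2][2] = min over k of (A[2][0] + B[0][2] = 10 + 7 = 17, A[2][1] + B[1][2] = -2 + -4 = -6, A[2][2] + B[2][2] = 1 + 9 = 10) = -6 (attained at k = 1)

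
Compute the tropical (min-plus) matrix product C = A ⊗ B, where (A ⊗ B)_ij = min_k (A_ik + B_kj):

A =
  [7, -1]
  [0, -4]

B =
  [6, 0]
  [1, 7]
A ⊗ B =
  [0, 6]
  [-3, 0]

Apply the min-plus product entry-by-entry:
  C[0][0] = min over k of (A[0][0] + B[0][0] = 7 + 6 = 13, A[0][1] + B[1][0] = -1 + 1 = 0) = 0 (attained at k = 1)
  C[0][1] = min over k of (A[0][0] + B[0][1] = 7 + 0 = 7, A[0][1] + B[1][1] = -1 + 7 = 6) = 6 (attained at k = 1)
  C[1][0] = min over k of (A[1][0] + B[0][0] = 0 + 6 = 6, A[1][1] + B[1][0] = -4 + 1 = -3) = -3 (attained at k = 1)
  C[1][1] = min over k of (A[1][0] + B[0][1] = 0 + 0 = 0, A[1][1] + B[1][1] = -4 + 7 = 3) = 0 (attained at k = 0)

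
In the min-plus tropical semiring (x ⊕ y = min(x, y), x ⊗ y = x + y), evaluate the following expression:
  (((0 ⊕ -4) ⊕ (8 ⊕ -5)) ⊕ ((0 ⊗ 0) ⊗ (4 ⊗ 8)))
(((0 ⊕ -4) ⊕ (8 ⊕ -5)) ⊕ ((0 ⊗ 0) ⊗ (4 ⊗ 8))) = -5

Expand innermost to outermost. Recall ⊕ takes the minimum of its arguments and ⊗ takes their sum. Working out the expression (((0 ⊕ -4) ⊕ (8 ⊕ -5)) ⊕ ((0 ⊗ 0) ⊗ (4 ⊗ 8))) gives -5.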